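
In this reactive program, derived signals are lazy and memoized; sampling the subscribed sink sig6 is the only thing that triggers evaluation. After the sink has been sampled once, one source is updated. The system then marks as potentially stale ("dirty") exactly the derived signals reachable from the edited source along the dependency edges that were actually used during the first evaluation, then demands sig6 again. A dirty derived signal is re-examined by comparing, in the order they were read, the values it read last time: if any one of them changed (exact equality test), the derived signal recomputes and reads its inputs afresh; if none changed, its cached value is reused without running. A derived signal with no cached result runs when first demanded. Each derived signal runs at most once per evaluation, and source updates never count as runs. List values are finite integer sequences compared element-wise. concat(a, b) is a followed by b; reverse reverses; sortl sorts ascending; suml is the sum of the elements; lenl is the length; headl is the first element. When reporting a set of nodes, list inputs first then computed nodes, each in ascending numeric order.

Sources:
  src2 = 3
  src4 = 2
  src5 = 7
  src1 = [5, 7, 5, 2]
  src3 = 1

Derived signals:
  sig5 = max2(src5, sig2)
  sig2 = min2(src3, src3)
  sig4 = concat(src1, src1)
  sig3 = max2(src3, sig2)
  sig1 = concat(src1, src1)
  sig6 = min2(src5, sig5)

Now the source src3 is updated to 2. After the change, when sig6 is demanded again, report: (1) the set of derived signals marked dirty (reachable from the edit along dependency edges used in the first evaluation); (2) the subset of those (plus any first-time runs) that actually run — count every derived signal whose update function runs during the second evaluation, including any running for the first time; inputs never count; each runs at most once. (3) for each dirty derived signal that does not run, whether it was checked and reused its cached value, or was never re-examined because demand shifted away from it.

The edit dirties: sig2, sig5, sig6.
2 derived signals run: sig2, sig5.
Cache hits after checking: sig6.
Note the absorption at sig5: it re-runs yet its value is the same, leaving the output's value untouched.

First demand of the output computes:
  sig2 = min2(1, 1) = 1
  sig5 = max2(7, 1) = 7
  sig6 = min2(7, 7) = 7

After the edit, cleaning proceeds:
  sig2: a read changed (src3 1->2; src3 1->2) — executes, giving 2.
  sig5: a read changed (sig2 1->2) — executes, giving 7 — identical to its old value.
  sig6: dirty, but its reads are unchanged (src5 unchanged, sig5 unchanged); cached 7 stands.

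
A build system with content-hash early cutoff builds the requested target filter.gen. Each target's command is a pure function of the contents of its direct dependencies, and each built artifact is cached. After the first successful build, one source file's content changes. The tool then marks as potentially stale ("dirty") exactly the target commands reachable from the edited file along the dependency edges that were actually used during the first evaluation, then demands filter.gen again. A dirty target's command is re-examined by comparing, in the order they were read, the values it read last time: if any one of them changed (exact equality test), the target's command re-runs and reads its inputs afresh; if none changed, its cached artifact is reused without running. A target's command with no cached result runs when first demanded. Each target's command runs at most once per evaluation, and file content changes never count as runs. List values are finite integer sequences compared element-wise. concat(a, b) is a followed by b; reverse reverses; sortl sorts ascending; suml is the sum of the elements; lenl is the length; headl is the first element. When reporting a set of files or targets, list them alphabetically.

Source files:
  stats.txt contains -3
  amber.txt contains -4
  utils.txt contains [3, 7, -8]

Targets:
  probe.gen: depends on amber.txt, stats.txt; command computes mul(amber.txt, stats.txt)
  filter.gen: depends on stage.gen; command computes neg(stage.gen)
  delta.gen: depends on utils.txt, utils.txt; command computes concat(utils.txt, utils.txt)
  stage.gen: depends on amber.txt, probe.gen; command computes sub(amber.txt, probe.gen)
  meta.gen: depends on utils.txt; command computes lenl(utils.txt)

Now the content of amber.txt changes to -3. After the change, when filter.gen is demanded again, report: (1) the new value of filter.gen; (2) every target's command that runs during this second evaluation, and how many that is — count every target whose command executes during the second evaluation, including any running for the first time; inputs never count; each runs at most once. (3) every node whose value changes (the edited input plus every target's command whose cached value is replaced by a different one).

First evaluation (everything demanded from the output):
  probe.gen = mul(-4, -3) = 12
  stage.gen = sub(-4, 12) = -16
  filter.gen = neg(-16) = 16

Propagation after the edit:
  probe.gen: runs — amber.txt -4->-3; result 9.
  stage.gen: runs — amber.txt -4->-3; probe.gen 12->9; result -12.
  filter.gen: runs — stage.gen -16->-12; result 12.

New value of filter.gen: 12.
Target commands that run: filter.gen, probe.gen, stage.gen — 3 in total.
Values that change: amber.txt, filter.gen, probe.gen, stage.gen.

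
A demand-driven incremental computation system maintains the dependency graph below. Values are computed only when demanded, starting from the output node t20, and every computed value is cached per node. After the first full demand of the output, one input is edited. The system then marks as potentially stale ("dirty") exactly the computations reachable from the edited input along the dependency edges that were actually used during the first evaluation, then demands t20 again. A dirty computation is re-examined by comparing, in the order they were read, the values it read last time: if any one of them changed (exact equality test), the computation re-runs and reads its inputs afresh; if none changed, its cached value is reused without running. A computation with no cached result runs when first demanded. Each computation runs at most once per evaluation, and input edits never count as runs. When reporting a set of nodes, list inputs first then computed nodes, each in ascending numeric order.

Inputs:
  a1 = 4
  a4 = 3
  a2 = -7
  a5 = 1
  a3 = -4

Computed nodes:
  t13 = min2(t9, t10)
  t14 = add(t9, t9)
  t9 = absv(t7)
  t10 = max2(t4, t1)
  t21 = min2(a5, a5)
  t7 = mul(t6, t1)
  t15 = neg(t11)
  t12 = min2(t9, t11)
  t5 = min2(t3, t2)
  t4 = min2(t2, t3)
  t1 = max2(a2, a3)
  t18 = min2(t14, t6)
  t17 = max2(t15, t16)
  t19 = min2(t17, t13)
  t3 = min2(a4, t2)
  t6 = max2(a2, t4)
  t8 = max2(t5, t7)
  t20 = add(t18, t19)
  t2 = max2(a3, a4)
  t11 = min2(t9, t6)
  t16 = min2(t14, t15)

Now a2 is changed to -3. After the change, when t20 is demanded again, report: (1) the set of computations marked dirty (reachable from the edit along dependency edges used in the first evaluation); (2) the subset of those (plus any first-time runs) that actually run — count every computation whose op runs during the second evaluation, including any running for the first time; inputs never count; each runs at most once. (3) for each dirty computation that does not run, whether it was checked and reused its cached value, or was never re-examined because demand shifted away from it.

Marked dirty: t1, t6, t7, t9, t10, t11, t13, t14, t15, t16, t17, t18, t19, t20.
Computations that run: t1, t6, t7, t9, t10, t11, t13, t14, t16, t18 — 10 in total.
Checked but reused from cache: t15, t17, t19, t20.
Key observation: the cutoff stops propagation at t15 — its inputs' values are unchanged, so it reuses its cache.

First evaluation (everything demanded from the output):
  t1 = max2(-7, -4) = -4
  t2 = max2(-4, 3) = 3
  t3 = min2(3, 3) = 3
  t4 = min2(3, 3) = 3
  t6 = max2(-7, 3) = 3
  t7 = mul(3, -4) = -12
  t9 = absv(-12) = 12
  t10 = max2(3, -4) = 3
  t11 = min2(12, 3) = 3
  t13 = min2(12, 3) = 3
  t14 = add(12, 12) = 24
  t15 = neg(3) = -3
  t16 = min2(24, -3) = -3
  t17 = max2(-3, -3) = -3
  t18 = min2(24, 3) = 3
  t19 = min2(-3, 3) = -3
  t20 = add(3, -3) = 0

Propagation after the edit:
  t1: runs — a2 -7->-3; result -3.
  t6: runs — a2 -7->-3; result 3 (same value as before).
  t7: runs — t1 -4->-3; result -9.
  t9: runs — t7 -12->-9; result 9.
  t10: runs — t1 -4->-3; result 3 (same value as before).
  t11: runs — t9 12->9; result 3 (same value as before).
  t13: runs — t9 12->9; result 3 (same value as before).
  t14: runs — t9 12->9; t9 12->9; result 18.
  t15: checked — values it read are unchanged (t11 unchanged); reused cached -3 without running.
  t16: runs — t14 24->18; result -3 (same value as before).
  t17: checked — values it read are unchanged (t15 unchanged, t16 unchanged); reused cached -3 without running.
  t18: runs — t14 24->18; result 3 (same value as before).
  t19: checked — values it read are unchanged (t17 unchanged, t13 unchanged); reused cached -3 without running.
  t20: checked — values it read are unchanged (t18 unchanged, t19 unchanged); reused cached 0 without running.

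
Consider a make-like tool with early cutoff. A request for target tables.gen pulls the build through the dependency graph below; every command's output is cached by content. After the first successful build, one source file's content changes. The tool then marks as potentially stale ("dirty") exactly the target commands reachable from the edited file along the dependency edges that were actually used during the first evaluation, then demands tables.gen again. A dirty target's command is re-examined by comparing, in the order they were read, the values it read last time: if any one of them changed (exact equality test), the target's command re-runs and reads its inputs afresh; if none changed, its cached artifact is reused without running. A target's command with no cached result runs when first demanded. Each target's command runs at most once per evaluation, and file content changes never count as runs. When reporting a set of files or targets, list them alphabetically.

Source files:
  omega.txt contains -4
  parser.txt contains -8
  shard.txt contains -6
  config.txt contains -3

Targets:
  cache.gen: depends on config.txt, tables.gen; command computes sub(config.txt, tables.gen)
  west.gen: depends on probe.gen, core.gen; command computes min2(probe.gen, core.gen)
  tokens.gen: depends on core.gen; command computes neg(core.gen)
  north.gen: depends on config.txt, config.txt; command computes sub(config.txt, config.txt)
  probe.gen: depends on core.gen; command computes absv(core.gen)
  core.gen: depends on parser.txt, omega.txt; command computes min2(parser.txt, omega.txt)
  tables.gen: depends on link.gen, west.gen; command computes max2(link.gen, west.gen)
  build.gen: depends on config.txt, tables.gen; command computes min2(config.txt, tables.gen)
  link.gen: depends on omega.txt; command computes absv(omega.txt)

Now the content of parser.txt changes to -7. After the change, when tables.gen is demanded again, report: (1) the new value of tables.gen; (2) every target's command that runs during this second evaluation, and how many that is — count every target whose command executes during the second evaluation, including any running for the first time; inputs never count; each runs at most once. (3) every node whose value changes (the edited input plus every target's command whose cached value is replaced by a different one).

First demand of the output computes:
  core.gen = min2(-8, -4) = -8
  link.gen = absv(-4) = 4
  probe.gen = absv(-8) = 8
  west.gen = min2(8, -8) = -8
  tables.gen = max2(4, -8) = 4

After the edit, cleaning proceeds:
  core.gen: a read changed (parser.txt -8->-7) — executes, giving -7.
  probe.gen: a read changed (core.gen -8->-7) — executes, giving 7.
  west.gen: a read changed (probe.gen 8->7; core.gen -8->-7) — executes, giving -7.
  tables.gen: a read changed (west.gen -8->-7) — executes, giving 4 — identical to its old value.

Demanding tables.gen again yields 4.
4 target commands run: core.gen, probe.gen, tables.gen, west.gen.
The nodes whose values change: core.gen, parser.txt, probe.gen, west.gen.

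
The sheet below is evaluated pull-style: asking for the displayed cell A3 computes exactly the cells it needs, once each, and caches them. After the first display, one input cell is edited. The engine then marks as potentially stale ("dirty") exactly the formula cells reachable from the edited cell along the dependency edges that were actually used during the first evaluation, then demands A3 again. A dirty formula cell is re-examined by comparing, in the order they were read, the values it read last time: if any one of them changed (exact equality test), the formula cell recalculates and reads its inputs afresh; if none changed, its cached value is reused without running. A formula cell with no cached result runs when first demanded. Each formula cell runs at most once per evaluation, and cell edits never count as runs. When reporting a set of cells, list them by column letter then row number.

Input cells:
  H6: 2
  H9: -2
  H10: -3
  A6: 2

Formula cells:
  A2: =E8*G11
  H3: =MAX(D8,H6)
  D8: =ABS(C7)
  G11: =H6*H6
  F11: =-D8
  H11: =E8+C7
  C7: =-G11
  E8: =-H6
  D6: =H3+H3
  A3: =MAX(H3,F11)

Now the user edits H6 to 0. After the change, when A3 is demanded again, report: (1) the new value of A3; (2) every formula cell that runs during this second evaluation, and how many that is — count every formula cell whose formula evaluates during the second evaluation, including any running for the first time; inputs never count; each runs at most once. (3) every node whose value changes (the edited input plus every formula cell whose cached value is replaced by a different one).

First demand of the output computes:
  G11 = 2 * 2 = 4
  C7 = -(4) = -4
  D8 = ABS(-4) = 4
  F11 = -(4) = -4
  H3 = MAX(4, 2) = 4
  A3 = MAX(4, -4) = 4

After the edit, cleaning proceeds:
  G11: a read changed (H6 2->0; H6 2->0) — executes, giving 0.
  C7: a read changed (G11 4->0) — executes, giving 0.
  D8: a read changed (C7 -4->0) — executes, giving 0.
  F11: a read changed (D8 4->0) — executes, giving 0.
  H3: a read changed (D8 4->0; H6 2->0) — executes, giving 0.
  A3: a read changed (H3 4->0; F11 -4->0) — executes, giving 0.

Demanding A3 again yields 0.
6 formula cells run: A3, C7, D8, F11, G11, H3.
The nodes whose values change: A3, C7, D8, F11, G11, H3, H6.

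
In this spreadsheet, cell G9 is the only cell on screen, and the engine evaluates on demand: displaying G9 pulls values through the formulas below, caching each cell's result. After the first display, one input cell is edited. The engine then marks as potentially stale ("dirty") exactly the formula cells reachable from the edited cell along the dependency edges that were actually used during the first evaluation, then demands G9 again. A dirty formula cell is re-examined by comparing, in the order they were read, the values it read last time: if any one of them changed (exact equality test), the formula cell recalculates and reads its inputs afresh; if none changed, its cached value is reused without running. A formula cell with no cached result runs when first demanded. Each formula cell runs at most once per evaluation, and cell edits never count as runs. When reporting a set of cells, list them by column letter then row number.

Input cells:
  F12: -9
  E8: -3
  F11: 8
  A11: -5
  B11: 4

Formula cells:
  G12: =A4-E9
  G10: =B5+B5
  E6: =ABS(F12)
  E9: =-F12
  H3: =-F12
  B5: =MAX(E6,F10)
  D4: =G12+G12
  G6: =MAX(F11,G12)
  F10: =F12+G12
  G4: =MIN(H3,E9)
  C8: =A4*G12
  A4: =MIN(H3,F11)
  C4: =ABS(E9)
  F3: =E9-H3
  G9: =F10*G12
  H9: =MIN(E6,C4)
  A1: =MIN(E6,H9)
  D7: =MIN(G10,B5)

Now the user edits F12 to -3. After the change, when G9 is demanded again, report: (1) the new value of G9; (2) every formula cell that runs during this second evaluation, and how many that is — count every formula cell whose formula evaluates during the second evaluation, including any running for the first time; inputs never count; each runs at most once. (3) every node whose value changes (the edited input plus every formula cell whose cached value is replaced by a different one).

Initial pass — values computed on the first demand:
  E9 = -(-9) = 9
  H3 = -(-9) = 9
  A4 = MIN(9, 8) = 8
  G12 = 8 - 9 = -1
  F10 = -9 + -1 = -10
  G9 = -10 * -1 = 10

Second demand — change propagation:
  E9: re-runs because F12 -9->-3; new result 3.
  H3: re-runs because F12 -9->-3; new result 3.
  A4: re-runs because H3 9->3; new result 3.
  G12: re-runs because A4 8->3; E9 9->3; new result 0.
  F10: re-runs because F12 -9->-3; G12 -1->0; new result -3.
  G9: re-runs because F10 -10->-3; G12 -1->0; new result 0.

G9 now evaluates to 0.
Run set: A4, E9, F10, G9, G12, H3 (6 run).
Changed values: A4, E9, F10, F12, G9, G12, H3.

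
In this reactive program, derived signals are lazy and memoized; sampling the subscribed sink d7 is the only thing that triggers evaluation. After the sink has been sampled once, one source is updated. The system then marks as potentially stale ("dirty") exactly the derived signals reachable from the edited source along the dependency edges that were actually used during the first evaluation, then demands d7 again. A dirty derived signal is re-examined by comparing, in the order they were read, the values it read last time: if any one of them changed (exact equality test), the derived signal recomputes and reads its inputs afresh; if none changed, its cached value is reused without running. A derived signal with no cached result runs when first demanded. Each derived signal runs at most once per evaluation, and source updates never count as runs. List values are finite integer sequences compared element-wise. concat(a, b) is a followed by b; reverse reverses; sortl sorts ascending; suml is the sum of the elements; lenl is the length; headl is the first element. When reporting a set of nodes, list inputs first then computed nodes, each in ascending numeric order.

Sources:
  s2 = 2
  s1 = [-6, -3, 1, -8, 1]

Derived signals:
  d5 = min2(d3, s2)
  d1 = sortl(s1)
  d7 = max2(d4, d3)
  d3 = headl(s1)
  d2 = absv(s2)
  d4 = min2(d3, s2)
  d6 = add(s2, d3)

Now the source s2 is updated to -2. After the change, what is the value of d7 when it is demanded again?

First demand of the output computes:
  d3 = headl([-6, -3, 1, -8, 1]) = -6
  d4 = min2(-6, 2) = -6
  d7 = max2(-6, -6) = -6

After the edit, cleaning proceeds:
  d4: a read changed (s2 2->-2) — executes, giving -6 — identical to its old value.
  d7: dirty, but its reads are unchanged (d4 unchanged, d3 unchanged); cached -6 stands.

Note the absorption at d4: it re-runs yet its value is the same, leaving the output's value untouched.

Demanding d7 again yields -6.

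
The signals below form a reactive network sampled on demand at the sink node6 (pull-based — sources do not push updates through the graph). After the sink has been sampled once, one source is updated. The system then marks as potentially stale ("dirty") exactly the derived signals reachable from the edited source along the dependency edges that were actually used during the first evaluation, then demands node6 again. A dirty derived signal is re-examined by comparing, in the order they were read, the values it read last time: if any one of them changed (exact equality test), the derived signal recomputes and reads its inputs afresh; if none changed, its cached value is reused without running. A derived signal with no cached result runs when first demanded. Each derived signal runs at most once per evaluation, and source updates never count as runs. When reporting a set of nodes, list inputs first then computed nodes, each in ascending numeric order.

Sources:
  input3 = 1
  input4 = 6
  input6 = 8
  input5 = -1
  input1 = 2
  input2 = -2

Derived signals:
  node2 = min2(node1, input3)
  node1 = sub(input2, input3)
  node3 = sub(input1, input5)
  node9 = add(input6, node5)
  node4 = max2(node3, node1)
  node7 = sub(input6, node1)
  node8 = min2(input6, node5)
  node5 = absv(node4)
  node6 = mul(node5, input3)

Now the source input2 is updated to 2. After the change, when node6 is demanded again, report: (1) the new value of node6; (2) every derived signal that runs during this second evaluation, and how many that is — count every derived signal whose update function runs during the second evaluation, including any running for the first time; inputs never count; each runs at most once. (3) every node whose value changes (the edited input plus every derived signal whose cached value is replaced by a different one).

node6 now evaluates to 3.
Run set: node1, node4 (2 run).
Changed values: input2, node1.
The important point: node4 recomputes to an identical value, and the output ends up unchanged.

Initial pass — values computed on the first demand:
  node1 = sub(-2, 1) = -3
  node3 = sub(2, -1) = 3
  node4 = max2(3, -3) = 3
  node5 = absv(3) = 3
  node6 = mul(3, 1) = 3

Second demand — change propagation:
  node1: re-runs because input2 -2->2; new result 1.
  node4: re-runs because node1 -3->1; new result 3 (unchanged).
  node5: re-examined; everything it read last time is the same (node4 unchanged) — cache 3 kept, no run.
  node6: re-examined; everything it read last time is the same (node5 unchanged, input3 unchanged) — cache 3 kept, no run.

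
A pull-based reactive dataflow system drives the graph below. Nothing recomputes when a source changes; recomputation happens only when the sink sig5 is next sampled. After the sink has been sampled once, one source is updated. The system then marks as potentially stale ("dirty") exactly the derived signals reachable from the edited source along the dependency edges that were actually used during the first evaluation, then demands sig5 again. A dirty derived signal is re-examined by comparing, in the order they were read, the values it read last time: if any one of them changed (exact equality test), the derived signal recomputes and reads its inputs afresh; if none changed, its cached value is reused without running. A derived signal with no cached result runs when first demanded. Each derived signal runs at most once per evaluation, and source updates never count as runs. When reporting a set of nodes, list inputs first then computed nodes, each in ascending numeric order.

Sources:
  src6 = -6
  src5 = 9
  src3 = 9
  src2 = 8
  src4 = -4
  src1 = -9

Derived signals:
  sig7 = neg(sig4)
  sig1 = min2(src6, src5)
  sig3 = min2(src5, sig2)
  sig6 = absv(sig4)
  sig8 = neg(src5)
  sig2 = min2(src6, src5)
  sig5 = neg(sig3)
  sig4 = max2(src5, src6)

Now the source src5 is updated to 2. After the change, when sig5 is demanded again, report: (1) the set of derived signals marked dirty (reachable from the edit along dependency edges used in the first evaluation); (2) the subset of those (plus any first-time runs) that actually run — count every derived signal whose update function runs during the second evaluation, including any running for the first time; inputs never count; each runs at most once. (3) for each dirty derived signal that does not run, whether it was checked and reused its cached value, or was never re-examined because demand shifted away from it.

First evaluation (everything demanded from the output):
  sig2 = min2(-6, 9) = -6
  sig3 = min2(9, -6) = -6
  sig5 = neg(-6) = 6

Propagation after the edit:
  sig2: runs — src5 9->2; result -6 (same value as before).
  sig3: runs — src5 9->2; result -6 (same value as before).
  sig5: checked — values it read are unchanged (sig3 unchanged); reused cached 6 without running.

Key observation: the cutoff stops propagation at sig5 — its inputs' values are unchanged, so it reuses its cache.

Marked dirty: sig2, sig3, sig5.
Derived signals that run: sig2, sig3 — 2 in total.
Checked but reused from cache: sig5.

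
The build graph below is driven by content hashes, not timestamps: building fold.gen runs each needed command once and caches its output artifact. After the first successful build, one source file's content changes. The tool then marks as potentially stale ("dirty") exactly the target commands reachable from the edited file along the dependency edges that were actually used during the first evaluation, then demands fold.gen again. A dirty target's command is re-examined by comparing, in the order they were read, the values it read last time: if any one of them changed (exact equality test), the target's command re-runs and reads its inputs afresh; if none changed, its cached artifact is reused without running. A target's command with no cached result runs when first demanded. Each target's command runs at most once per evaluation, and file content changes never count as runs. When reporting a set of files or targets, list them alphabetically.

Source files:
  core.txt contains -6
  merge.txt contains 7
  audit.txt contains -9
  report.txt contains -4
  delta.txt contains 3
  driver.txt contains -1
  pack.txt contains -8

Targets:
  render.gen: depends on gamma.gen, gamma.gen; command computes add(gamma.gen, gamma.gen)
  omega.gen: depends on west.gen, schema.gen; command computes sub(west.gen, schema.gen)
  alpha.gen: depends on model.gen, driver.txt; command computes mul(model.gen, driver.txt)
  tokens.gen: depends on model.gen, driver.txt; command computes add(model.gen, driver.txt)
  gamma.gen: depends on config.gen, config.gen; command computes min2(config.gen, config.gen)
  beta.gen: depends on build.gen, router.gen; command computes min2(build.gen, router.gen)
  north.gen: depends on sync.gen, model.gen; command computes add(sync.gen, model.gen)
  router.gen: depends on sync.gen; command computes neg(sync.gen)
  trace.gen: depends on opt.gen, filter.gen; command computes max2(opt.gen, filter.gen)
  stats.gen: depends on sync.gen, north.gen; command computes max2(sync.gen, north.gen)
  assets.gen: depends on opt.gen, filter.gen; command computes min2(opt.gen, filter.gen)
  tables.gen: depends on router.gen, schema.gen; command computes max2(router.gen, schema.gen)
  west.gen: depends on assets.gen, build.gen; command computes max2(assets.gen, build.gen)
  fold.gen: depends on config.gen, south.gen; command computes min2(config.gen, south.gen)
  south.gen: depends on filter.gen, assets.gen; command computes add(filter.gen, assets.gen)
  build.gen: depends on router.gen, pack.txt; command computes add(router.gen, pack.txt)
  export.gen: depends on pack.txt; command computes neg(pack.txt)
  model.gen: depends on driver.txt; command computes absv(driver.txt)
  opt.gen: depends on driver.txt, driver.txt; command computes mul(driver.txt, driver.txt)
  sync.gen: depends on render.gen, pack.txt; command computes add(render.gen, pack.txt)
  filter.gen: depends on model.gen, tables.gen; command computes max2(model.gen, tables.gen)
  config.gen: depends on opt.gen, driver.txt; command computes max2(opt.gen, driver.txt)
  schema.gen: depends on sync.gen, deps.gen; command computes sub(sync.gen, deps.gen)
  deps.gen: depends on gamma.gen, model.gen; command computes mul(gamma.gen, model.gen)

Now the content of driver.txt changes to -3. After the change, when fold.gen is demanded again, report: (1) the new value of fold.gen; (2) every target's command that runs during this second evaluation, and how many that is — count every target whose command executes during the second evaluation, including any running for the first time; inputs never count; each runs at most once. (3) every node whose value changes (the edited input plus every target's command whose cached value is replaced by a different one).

fold.gen now evaluates to 6.
Run set: assets.gen, config.gen, deps.gen, filter.gen, fold.gen, gamma.gen, model.gen, opt.gen, render.gen, router.gen, schema.gen, south.gen, sync.gen, tables.gen (14 run).
Changed values: assets.gen, config.gen, deps.gen, driver.txt, filter.gen, fold.gen, gamma.gen, model.gen, opt.gen, render.gen, router.gen, schema.gen, south.gen, sync.gen, tables.gen.

Initial pass — values computed on the first demand:
  model.gen = absv(-1) = 1
  opt.gen = mul(-1, -1) = 1
  config.gen = max2(1, -1) = 1
  gamma.gen = min2(1, 1) = 1
  deps.gen = mul(1, 1) = 1
  render.gen = add(1, 1) = 2
  sync.gen = add(2, -8) = -6
  router.gen = neg(-6) = 6
  schema.gen = sub(-6, 1) = -7
  tables.gen = max2(6, -7) = 6
  filter.gen = max2(1, 6) = 6
  assets.gen = min2(1, 6) = 1
  south.gen = add(6, 1) = 7
  fold.gen = min2(1, 7) = 1

Second demand — change propagation:
  model.gen: re-runs because driver.txt -1->-3; new result 3.
  opt.gen: re-runs because driver.txt -1->-3; driver.txt -1->-3; new result 9.
  config.gen: re-runs because opt.gen 1->9; driver.txt -1->-3; new result 9.
  gamma.gen: re-runs because config.gen 1->9; config.gen 1->9; new result 9.
  deps.gen: re-runs because gamma.gen 1->9; model.gen 1->3; new result 27.
  render.gen: re-runs because gamma.gen 1->9; gamma.gen 1->9; new result 18.
  sync.gen: re-runs because render.gen 2->18; new result 10.
  router.gen: re-runs because sync.gen -6->10; new result -10.
  schema.gen: re-runs because sync.gen -6->10; deps.gen 1->27; new result -17.
  tables.gen: re-runs because router.gen 6->-10; schema.gen -7->-17; new result -10.
  filter.gen: re-runs because model.gen 1->3; tables.gen 6->-10; new result 3.
  assets.gen: re-runs because opt.gen 1->9; filter.gen 6->3; new result 3.
  south.gen: re-runs because filter.gen 6->3; assets.gen 1->3; new result 6.
  fold.gen: re-runs because config.gen 1->9; south.gen 7->6; new result 6.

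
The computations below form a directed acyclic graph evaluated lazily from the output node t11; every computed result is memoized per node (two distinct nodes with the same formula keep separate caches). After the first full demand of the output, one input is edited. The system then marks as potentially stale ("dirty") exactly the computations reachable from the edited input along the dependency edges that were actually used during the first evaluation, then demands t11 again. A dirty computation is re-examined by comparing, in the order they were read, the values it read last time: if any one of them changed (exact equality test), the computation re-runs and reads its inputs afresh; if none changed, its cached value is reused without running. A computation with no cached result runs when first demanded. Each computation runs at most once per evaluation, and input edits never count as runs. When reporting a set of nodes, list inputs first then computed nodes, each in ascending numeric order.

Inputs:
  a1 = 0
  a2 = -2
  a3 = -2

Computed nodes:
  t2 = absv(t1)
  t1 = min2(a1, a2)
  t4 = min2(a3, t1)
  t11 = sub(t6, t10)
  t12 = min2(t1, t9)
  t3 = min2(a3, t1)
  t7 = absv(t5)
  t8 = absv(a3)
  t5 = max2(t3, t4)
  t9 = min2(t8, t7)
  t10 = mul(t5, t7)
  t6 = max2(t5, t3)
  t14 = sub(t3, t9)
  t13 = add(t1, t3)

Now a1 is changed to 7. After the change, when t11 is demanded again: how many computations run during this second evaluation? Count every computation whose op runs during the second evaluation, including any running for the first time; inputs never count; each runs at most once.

First demand of the output computes:
  t1 = min2(0, -2) = -2
  t3 = min2(-2, -2) = -2
  t4 = min2(-2, -2) = -2
  t5 = max2(-2, -2) = -2
  t6 = max2(-2, -2) = -2
  t7 = absv(-2) = 2
  t10 = mul(-2, 2) = -4
  t11 = sub(-2, -4) = 2

After the edit, cleaning proceeds:
  t1: a read changed (a1 0->7) — executes, giving -2 — identical to its old value.
  t3: dirty, but its reads are unchanged (a3 unchanged, t1 unchanged); cached -2 stands.
  t4: dirty, but its reads are unchanged (a3 unchanged, t1 unchanged); cached -2 stands.
  t5: dirty, but its reads are unchanged (t3 unchanged, t4 unchanged); cached -2 stands.
  t6: dirty, but its reads are unchanged (t5 unchanged, t3 unchanged); cached -2 stands.
  t7: dirty, but its reads are unchanged (t5 unchanged); cached 2 stands.
  t10: dirty, but its reads are unchanged (t5 unchanged, t7 unchanged); cached -4 stands.
  t11: dirty, but its reads are unchanged (t6 unchanged, t10 unchanged); cached 2 stands.

Note the absorption at t1: it re-runs yet its value is the same, leaving the output's value untouched.

1 computations run: t1.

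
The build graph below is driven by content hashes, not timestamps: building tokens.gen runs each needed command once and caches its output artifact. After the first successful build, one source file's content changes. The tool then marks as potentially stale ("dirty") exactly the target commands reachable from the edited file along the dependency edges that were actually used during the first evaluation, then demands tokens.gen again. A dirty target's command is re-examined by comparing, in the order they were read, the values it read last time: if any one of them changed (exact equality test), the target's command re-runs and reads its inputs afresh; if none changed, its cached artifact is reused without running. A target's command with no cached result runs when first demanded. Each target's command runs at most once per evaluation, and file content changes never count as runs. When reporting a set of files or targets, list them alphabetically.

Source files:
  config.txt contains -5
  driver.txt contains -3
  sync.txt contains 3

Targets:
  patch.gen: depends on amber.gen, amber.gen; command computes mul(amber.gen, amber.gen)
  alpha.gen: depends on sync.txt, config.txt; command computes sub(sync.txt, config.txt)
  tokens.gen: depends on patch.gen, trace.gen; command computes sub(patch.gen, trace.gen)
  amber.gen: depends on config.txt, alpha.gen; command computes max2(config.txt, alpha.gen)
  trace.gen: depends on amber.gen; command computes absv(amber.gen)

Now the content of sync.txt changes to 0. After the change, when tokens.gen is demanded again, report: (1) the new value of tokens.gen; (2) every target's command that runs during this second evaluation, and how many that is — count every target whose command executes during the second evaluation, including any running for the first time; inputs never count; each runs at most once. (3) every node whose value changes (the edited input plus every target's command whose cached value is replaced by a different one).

tokens.gen now evaluates to 20.
Run set: alpha.gen, amber.gen, patch.gen, tokens.gen, trace.gen (5 run).
Changed values: alpha.gen, amber.gen, patch.gen, sync.txt, tokens.gen, trace.gen.

Initial pass — values computed on the first demand:
  alpha.gen = sub(3, -5) = 8
  amber.gen = max2(-5, 8) = 8
  patch.gen = mul(8, 8) = 64
  trace.gen = absv(8) = 8
  tokens.gen = sub(64, 8) = 56

Second demand — change propagation:
  alpha.gen: re-runs because sync.txt 3->0; new result 5.
  amber.gen: re-runs because alpha.gen 8->5; new result 5.
  patch.gen: re-runs because amber.gen 8->5; amber.gen 8->5; new result 25.
  trace.gen: re-runs because amber.gen 8->5; new result 5.
  tokens.gen: re-runs because patch.gen 64->25; trace.gen 8->5; new result 20.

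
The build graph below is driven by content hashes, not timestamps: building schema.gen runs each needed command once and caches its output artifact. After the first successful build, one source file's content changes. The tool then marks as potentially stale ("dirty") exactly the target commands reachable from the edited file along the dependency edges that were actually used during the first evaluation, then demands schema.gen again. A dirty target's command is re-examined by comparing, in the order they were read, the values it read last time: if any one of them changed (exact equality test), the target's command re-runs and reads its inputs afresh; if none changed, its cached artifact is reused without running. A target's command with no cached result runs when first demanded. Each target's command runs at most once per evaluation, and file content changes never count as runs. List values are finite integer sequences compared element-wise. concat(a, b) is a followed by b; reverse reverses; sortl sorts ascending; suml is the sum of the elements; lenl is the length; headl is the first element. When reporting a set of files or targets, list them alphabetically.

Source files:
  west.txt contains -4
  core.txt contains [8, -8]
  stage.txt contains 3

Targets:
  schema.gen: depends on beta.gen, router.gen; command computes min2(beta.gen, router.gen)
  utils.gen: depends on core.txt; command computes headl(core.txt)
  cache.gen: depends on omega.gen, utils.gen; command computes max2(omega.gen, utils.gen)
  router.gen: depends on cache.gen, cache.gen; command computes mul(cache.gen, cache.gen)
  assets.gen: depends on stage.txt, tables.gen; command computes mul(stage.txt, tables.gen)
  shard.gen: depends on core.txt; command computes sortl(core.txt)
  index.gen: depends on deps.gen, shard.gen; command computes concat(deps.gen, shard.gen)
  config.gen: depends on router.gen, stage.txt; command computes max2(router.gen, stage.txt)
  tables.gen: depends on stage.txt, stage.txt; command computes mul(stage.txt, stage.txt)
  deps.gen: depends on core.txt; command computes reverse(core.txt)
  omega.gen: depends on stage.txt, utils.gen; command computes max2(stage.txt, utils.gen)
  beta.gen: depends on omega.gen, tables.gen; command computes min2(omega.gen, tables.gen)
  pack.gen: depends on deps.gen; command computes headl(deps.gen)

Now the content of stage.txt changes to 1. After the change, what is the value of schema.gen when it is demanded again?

schema.gen now evaluates to 1.
The important point: at cache.gen every value read last time is unchanged, so the dirty flag clears without a run.

Initial pass — values computed on the first demand:
  tables.gen = mul(3, 3) = 9
  utils.gen = headl([8, -8]) = 8
  omega.gen = max2(3, 8) = 8
  beta.gen = min2(8, 9) = 8
  cache.gen = max2(8, 8) = 8
  router.gen = mul(8, 8) = 64
  schema.gen = min2(8, 64) = 8

Second demand — change propagation:
  omega.gen: re-runs because stage.txt 3->1; new result 8 (unchanged).
  cache.gen: re-examined; everything it read last time is the same (omega.gen unchanged, utils.gen unchanged) — cache 8 kept, no run.
  router.gen: re-examined; everything it read last time is the same (cache.gen unchanged, cache.gen unchanged) — cache 64 kept, no run.
  tables.gen: re-runs because stage.txt 3->1; stage.txt 3->1; new result 1.
  beta.gen: re-runs because tables.gen 9->1; new result 1.
  schema.gen: re-runs because beta.gen 8->1; new result 1.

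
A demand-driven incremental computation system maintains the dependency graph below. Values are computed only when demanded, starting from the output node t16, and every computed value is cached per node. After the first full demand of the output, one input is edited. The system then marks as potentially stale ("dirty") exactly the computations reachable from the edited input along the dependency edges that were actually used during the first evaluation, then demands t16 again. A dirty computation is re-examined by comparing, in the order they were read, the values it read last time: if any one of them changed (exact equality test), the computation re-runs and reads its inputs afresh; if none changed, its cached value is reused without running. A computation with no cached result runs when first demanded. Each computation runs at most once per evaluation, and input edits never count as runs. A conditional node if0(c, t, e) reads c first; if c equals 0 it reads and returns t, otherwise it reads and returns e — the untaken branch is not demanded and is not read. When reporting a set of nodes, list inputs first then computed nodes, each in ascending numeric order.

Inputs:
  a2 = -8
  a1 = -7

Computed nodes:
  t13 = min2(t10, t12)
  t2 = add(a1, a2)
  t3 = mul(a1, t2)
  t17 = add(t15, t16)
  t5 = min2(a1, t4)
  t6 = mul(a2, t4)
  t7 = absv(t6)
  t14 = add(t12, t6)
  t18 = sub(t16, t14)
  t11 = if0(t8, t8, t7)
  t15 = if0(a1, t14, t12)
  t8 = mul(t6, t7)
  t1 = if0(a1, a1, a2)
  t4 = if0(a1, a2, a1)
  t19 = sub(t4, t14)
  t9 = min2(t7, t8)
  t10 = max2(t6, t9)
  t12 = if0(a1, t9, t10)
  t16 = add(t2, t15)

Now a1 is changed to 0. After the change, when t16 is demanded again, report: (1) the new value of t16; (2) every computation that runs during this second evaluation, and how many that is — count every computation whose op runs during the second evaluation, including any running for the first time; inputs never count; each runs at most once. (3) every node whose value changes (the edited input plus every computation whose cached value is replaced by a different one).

First evaluation (everything demanded from the output):
  t2 = add(-7, -8) = -15
  t4 = if0(a1=-7 -> else branch a1) = -7
  t6 = mul(-8, -7) = 56
  t7 = absv(56) = 56
  t8 = mul(56, 56) = 3136
  t9 = min2(56, 3136) = 56
  t10 = max2(56, 56) = 56
  t12 = if0(a1=-7 -> else branch t10) = 56
  t15 = if0(a1=-7 -> else branch t12) = 56
  t16 = add(-15, 56) = 41

Propagation after the edit:
  t2: runs — a1 -7->0; result -8.
  t4: runs — a1 -7->0; a1 -7->0; result -8.
  t6: runs — t4 -7->-8; result 64.
  t7: runs — t6 56->64; result 64.
  t8: runs — t6 56->64; t7 56->64; result 4096.
  t9: runs — t7 56->64; t8 3136->4096; result 64.
  t10: marked dirty but never re-examined — demand shifted away from it.
  t12: runs — a1 -7->0; result 64.
  t14: demanded for the first time — runs, produces 128.
  t15: runs — a1 -7->0; t12 56->64; result 128.
  t16: runs — t2 -15->-8; t15 56->128; result 120.

Key observation: a condition flipped, so demand moved to the other branch — t10 is never re-examined.

New value of t16: 120.
Computations that run: t2, t4, t6, t7, t8, t9, t12, t14, t15, t16 — 10 in total.
Values that change: a1, t2, t4, t6, t7, t8, t9, t12, t15, t16.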